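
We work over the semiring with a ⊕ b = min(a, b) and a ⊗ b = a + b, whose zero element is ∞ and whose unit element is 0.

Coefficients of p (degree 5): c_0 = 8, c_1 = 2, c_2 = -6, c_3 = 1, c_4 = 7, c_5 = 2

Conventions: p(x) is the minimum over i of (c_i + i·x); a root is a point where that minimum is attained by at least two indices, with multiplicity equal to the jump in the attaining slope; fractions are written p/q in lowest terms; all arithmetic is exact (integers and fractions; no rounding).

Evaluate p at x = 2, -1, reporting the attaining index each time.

p(2) = min(8+0·2=8, 2+1·2=4, -6+2·2=-2, 1+3·2=7, 7+4·2=15, 2+5·2=12) = -2 (attained by i=2)
p(-1) = min(8+0·(-1)=8, 2+1·(-1)=1, -6+2·(-1)=-8, 1+3·(-1)=-2, 7+4·(-1)=3, 2+5·(-1)=-3) = -8 (attained by i=2)
Answer: p(2) = -2; p(-1) = -8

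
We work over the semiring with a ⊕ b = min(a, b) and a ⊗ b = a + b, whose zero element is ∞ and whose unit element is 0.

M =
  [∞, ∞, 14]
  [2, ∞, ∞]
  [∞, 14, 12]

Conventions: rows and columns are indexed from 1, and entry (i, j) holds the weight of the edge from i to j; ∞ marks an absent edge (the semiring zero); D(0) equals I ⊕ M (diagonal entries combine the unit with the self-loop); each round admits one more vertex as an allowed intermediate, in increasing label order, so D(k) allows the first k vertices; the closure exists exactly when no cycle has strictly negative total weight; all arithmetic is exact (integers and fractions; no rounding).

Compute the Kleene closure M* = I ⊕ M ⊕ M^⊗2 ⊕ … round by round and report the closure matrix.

D(0):
  [0, ∞, 14]
  [2, 0, ∞]
  [∞, 14, 0]
D(1):
  [0, ∞, 14]
  [2, 0, 16]
  [∞, 14, 0]
D(2):
  [0, ∞, 14]
  [2, 0, 16]
  [16, 14, 0]
D(3):
  [0, 28, 14]
  [2, 0, 16]
  [16, 14, 0]
Answer: M* = [[0, 28, 14], [2, 0, 16], [16, 14, 0]]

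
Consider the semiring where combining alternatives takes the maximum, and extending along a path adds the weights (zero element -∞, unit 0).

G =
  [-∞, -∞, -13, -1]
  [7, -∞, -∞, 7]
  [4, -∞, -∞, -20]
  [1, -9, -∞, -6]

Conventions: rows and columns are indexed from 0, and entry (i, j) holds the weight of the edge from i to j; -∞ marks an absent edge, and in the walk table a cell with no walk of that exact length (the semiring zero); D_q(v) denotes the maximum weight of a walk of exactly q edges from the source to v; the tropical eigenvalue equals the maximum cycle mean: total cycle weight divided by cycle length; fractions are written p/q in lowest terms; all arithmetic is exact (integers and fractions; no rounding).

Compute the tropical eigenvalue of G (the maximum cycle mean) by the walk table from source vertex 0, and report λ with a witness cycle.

q=0: [0, -∞, -∞, -∞]
q=1: [-∞, -∞, -13, -1]
q=2: [0, -10, -∞, -7]
q=3: [-3, -16, -13, -1]
q=4: [0, -10, -16, -4]
Optimal cycle mean attained by: cycle 0->3->0, total (-1) + 1, length 2.
Answer: λ = 0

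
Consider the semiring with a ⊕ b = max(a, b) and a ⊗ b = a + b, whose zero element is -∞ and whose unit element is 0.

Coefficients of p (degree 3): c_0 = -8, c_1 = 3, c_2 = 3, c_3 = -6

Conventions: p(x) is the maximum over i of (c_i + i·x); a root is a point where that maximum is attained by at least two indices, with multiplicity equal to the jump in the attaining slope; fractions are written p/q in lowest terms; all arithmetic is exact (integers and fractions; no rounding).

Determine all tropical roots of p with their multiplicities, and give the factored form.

hull edge (i=0, c=-8) to (i=1, c=3): slope 11, span 1
hull edge (i=1, c=3) to (i=2, c=3): slope 0, span 1
hull edge (i=2, c=3) to (i=3, c=-6): slope -9, span 1
Factored form: p(x) = -6 ⊗ (x ⊕ (-11)) ⊗ (x ⊕ 0) ⊗ (x ⊕ 9)
Answer: roots = -11 (mult 1), 0 (mult 1), 9 (mult 1)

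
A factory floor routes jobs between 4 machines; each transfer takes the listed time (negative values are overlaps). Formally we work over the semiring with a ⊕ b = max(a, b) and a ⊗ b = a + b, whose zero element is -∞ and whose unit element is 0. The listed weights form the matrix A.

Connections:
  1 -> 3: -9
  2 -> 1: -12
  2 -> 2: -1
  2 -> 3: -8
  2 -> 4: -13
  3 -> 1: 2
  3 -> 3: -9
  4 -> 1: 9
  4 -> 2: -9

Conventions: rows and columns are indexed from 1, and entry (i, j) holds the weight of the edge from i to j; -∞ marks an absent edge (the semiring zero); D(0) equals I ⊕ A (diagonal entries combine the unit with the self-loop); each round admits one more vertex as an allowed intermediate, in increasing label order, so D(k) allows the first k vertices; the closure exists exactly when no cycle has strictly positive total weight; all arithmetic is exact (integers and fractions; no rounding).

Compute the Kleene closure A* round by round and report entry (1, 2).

D(0):
  [0, -∞, -9, -∞]
  [-12, 0, -8, -13]
  [2, -∞, 0, -∞]
  [9, -9, -∞, 0]
D(1):
  [0, -∞, -9, -∞]
  [-12, 0, -8, -13]
  [2, -∞, 0, -∞]
  [9, -9, 0, 0]
D(2):
  [0, -∞, -9, -∞]
  [-12, 0, -8, -13]
  [2, -∞, 0, -∞]
  [9, -9, 0, 0]
D(3):
  [0, -∞, -9, -∞]
  [-6, 0, -8, -13]
  [2, -∞, 0, -∞]
  [9, -9, 0, 0]
D(4):
  [0, -∞, -9, -∞]
  [-4, 0, -8, -13]
  [2, -∞, 0, -∞]
  [9, -9, 0, 0]
Answer: A*[1][2] = -∞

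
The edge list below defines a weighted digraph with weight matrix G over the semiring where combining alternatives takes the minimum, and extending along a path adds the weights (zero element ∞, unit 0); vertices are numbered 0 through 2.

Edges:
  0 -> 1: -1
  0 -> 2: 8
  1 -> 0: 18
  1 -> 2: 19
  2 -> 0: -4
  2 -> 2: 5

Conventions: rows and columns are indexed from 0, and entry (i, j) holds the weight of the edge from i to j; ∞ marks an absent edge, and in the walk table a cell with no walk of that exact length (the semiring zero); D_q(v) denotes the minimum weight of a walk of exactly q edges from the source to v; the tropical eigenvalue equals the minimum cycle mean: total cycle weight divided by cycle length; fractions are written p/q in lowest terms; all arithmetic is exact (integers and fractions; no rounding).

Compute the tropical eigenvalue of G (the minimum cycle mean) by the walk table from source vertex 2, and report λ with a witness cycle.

q=0: [∞, ∞, 0]
q=1: [-4, ∞, 5]
q=2: [1, -5, 4]
q=3: [0, 0, 9]
Optimal cycle mean attained by: cycle 0->2->0, total 8 + (-4), length 2.
Answer: λ = 2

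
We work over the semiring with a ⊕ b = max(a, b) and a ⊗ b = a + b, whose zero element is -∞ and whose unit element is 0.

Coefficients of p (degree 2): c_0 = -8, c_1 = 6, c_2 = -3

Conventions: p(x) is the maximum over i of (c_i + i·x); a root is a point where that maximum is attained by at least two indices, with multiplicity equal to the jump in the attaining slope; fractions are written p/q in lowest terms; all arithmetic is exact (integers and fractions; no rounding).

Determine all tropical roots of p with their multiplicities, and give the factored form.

hull edge (i=0, c=-8) to (i=1, c=6): slope 14, span 1
hull edge (i=1, c=6) to (i=2, c=-3): slope -9, span 1
Factored form: p(x) = -3 ⊗ (x ⊕ (-14)) ⊗ (x ⊕ 9)
Answer: roots = -14 (mult 1), 9 (mult 1)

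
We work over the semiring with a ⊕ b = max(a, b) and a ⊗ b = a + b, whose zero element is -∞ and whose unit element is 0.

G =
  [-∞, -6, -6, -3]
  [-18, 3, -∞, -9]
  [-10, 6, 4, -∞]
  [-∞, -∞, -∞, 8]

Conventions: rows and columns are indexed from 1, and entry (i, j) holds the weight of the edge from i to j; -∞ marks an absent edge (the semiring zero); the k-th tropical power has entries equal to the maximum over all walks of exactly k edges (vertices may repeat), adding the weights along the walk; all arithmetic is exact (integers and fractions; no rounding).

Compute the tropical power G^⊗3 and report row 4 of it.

G^⊗2:
  [-16, 0, -2, 5]
  [-15, 6, -24, -1]
  [-6, 10, 8, -3]
  [-∞, -∞, -∞, 16]
G^⊗3:
  [-12, 4, 2, 13]
  [-12, 9, -20, 7]
  [-2, 14, 12, 5]
  [-∞, -∞, -∞, 24]
Answer: row 4 of G^⊗3 = [-∞, -∞, -∞, 24]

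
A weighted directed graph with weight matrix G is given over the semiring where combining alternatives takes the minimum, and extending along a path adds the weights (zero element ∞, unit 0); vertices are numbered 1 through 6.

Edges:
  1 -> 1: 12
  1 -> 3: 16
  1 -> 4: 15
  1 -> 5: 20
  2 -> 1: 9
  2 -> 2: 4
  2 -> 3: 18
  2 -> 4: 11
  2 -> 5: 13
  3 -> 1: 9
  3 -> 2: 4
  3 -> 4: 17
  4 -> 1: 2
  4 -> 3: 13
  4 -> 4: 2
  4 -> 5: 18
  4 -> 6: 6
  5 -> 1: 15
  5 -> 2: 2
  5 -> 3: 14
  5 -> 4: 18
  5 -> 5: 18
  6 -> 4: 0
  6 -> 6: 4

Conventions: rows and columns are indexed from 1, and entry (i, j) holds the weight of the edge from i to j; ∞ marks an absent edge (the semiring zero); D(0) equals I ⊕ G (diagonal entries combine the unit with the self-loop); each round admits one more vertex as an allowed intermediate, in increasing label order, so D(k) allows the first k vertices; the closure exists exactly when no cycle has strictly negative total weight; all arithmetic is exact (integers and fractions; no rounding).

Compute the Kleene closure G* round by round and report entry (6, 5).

D(0):
  [0, ∞, 16, 15, 20, ∞]
  [9, 0, 18, 11, 13, ∞]
  [9, 4, 0, 17, ∞, ∞]
  [2, ∞, 13, 0, 18, 6]
  [15, 2, 14, 18, 0, ∞]
  [∞, ∞, ∞, 0, ∞, 0]
D(1):
  [0, ∞, 16, 15, 20, ∞]
  [9, 0, 18, 11, 13, ∞]
  [9, 4, 0, 17, 29, ∞]
  [2, ∞, 13, 0, 18, 6]
  [15, 2, 14, 18, 0, ∞]
  [∞, ∞, ∞, 0, ∞, 0]
D(2):
  [0, ∞, 16, 15, 20, ∞]
  [9, 0, 18, 11, 13, ∞]
  [9, 4, 0, 15, 17, ∞]
  [2, ∞, 13, 0, 18, 6]
  [11, 2, 14, 13, 0, ∞]
  [∞, ∞, ∞, 0, ∞, 0]
D(3):
  [0, 20, 16, 15, 20, ∞]
  [9, 0, 18, 11, 13, ∞]
  [9, 4, 0, 15, 17, ∞]
  [2, 17, 13, 0, 18, 6]
  [11, 2, 14, 13, 0, ∞]
  [∞, ∞, ∞, 0, ∞, 0]
D(4):
  [0, 20, 16, 15, 20, 21]
  [9, 0, 18, 11, 13, 17]
  [9, 4, 0, 15, 17, 21]
  [2, 17, 13, 0, 18, 6]
  [11, 2, 14, 13, 0, 19]
  [2, 17, 13, 0, 18, 0]
D(5):
  [0, 20, 16, 15, 20, 21]
  [9, 0, 18, 11, 13, 17]
  [9, 4, 0, 15, 17, 21]
  [2, 17, 13, 0, 18, 6]
  [11, 2, 14, 13, 0, 19]
  [2, 17, 13, 0, 18, 0]
D(6):
  [0, 20, 16, 15, 20, 21]
  [9, 0, 18, 11, 13, 17]
  [9, 4, 0, 15, 17, 21]
  [2, 17, 13, 0, 18, 6]
  [11, 2, 14, 13, 0, 19]
  [2, 17, 13, 0, 18, 0]
Answer: G*[6][5] = 18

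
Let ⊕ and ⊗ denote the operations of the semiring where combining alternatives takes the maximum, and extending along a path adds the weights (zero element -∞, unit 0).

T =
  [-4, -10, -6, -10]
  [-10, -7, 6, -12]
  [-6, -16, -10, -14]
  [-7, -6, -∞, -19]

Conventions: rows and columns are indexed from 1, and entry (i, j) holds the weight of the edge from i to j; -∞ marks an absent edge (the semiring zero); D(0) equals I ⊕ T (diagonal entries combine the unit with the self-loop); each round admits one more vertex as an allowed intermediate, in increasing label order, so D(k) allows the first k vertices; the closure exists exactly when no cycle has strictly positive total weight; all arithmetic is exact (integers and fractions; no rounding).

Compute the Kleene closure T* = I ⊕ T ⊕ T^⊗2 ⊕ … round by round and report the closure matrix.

D(0):
  [0, -10, -6, -10]
  [-10, 0, 6, -12]
  [-6, -16, 0, -14]
  [-7, -6, -∞, 0]
D(1):
  [0, -10, -6, -10]
  [-10, 0, 6, -12]
  [-6, -16, 0, -14]
  [-7, -6, -13, 0]
D(2):
  [0, -10, -4, -10]
  [-10, 0, 6, -12]
  [-6, -16, 0, -14]
  [-7, -6, 0, 0]
D(3):
  [0, -10, -4, -10]
  [0, 0, 6, -8]
  [-6, -16, 0, -14]
  [-6, -6, 0, 0]
D(4):
  [0, -10, -4, -10]
  [0, 0, 6, -8]
  [-6, -16, 0, -14]
  [-6, -6, 0, 0]
Answer: T* = [[0, -10, -4, -10], [0, 0, 6, -8], [-6, -16, 0, -14], [-6, -6, 0, 0]]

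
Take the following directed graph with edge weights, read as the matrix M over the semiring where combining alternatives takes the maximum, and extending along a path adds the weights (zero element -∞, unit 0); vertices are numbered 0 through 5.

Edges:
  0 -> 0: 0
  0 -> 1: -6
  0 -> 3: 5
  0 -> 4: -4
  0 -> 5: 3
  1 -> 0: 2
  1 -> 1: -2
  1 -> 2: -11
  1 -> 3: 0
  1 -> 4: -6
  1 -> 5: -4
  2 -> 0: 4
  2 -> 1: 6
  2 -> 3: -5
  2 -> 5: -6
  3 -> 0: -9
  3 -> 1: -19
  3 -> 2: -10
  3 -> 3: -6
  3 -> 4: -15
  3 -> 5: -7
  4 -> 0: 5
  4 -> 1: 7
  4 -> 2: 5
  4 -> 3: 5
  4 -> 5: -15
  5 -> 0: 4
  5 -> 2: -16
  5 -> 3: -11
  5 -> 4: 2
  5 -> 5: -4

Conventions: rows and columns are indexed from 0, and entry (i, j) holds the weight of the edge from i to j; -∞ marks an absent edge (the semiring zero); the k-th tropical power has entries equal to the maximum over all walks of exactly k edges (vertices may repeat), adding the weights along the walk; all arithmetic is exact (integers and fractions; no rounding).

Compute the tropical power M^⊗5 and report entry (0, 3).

M^⊗2:
  [7, 3, 1, 5, 5, 3]
  [2, 1, -1, 7, -2, 5]
  [8, 4, -5, 9, 0, 7]
  [-3, -4, -10, -4, -5, -6]
  [9, 11, -4, 10, 1, 8]
  [7, 9, 7, 9, 0, 7]
M^⊗3:
  [10, 12, 10, 12, 5, 10]
  [9, 5, 3, 7, 7, 5]
  [11, 7, 5, 13, 9, 11]
  [0, 2, 0, 2, -4, 0]
  [13, 9, 6, 14, 10, 12]
  [11, 13, 5, 12, 9, 10]
M^⊗4:
  [14, 16, 10, 15, 12, 13]
  [12, 14, 12, 14, 7, 12]
  [15, 16, 14, 16, 13, 14]
  [4, 6, 1, 5, 2, 3]
  [16, 17, 15, 18, 14, 16]
  [15, 16, 14, 16, 12, 14]
M^⊗5:
  [18, 19, 17, 19, 15, 17]
  [16, 18, 12, 17, 14, 15]
  [18, 20, 18, 20, 16, 18]
  [8, 9, 7, 9, 5, 7]
  [20, 21, 19, 21, 18, 19]
  [18, 20, 17, 20, 16, 18]
Key observation: the optimum is the walk 0->5->0->5->0->3, with weight 3 + 4 + 3 + 4 + 5 = 19.
Optimal value attained by: walk 0->5->0->5->0->3.
Answer: (M^⊗5)[0][3] = 19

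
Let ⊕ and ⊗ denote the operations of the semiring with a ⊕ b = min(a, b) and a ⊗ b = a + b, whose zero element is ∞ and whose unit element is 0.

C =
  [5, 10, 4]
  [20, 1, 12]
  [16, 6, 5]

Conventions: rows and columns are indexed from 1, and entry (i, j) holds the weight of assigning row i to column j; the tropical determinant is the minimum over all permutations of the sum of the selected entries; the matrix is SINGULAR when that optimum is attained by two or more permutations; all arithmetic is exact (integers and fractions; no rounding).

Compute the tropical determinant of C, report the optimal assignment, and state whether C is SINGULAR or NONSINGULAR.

σ = (1, 2, 3): 5 + 1 + 5 = 11
σ = (1, 3, 2): 5 + 12 + 6 = 23
σ = (2, 1, 3): 10 + 20 + 5 = 35
σ = (2, 3, 1): 10 + 12 + 16 = 38
σ = (3, 1, 2): 4 + 20 + 6 = 30
σ = (3, 2, 1): 4 + 1 + 16 = 21
Optimal value attained by: σ = (1, 2, 3).
Answer: det⊕(C) = 11; verdict: NONSINGULAR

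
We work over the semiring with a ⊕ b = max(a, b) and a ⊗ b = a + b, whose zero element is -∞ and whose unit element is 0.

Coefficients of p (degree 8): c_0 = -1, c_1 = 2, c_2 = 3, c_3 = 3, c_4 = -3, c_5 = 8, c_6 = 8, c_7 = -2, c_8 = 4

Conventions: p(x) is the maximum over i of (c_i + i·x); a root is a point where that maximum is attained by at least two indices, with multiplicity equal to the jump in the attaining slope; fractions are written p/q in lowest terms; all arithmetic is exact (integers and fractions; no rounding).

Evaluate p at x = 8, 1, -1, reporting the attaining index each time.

p(8) = max(-1+0·8=-1, 2+1·8=10, 3+2·8=19, 3+3·8=27, -3+4·8=29, 8+5·8=48, 8+6·8=56, -2+7·8=54, 4+8·8=68) = 68 (attained by i=8)
p(1) = max(-1+0·1=-1, 2+1·1=3, 3+2·1=5, 3+3·1=6, -3+4·1=1, 8+5·1=13, 8+6·1=14, -2+7·1=5, 4+8·1=12) = 14 (attained by i=6)
p(-1) = max(-1+0·(-1)=-1, 2+1·(-1)=1, 3+2·(-1)=1, 3+3·(-1)=0, -3+4·(-1)=-7, 8+5·(-1)=3, 8+6·(-1)=2, -2+7·(-1)=-9, 4+8·(-1)=-4) = 3 (attained by i=5)
Answer: p(8) = 68; p(1) = 14; p(-1) = 3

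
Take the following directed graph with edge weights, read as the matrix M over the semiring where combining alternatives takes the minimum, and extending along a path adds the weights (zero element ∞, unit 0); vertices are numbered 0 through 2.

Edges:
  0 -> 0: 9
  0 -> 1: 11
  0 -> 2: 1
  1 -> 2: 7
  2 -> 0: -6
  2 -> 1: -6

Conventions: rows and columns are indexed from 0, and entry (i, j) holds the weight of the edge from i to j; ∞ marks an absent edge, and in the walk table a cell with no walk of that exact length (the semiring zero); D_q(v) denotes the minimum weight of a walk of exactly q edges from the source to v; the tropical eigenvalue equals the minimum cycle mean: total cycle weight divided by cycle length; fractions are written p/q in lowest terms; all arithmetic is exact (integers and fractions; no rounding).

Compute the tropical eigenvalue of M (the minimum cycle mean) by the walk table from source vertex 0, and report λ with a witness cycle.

q=0: [0, ∞, ∞]
q=1: [9, 11, 1]
q=2: [-5, -5, 10]
q=3: [4, 4, -4]
Optimal cycle mean attained by: cycle 0->2->0, total 1 + (-6), length 2.
Answer: λ = -5/2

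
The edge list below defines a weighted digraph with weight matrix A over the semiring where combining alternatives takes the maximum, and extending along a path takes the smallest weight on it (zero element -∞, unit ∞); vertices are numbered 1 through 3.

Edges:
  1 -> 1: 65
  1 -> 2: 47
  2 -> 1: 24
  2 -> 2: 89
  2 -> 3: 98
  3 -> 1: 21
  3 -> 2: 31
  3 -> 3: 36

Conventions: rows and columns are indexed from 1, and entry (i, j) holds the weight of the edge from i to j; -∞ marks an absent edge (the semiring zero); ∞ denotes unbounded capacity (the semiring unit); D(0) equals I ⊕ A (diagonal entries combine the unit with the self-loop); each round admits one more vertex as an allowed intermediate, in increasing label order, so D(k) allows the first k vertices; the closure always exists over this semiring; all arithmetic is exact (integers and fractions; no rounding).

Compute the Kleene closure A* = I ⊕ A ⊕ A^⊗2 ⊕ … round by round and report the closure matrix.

D(0):
  [∞, 47, -∞]
  [24, ∞, 98]
  [21, 31, ∞]
D(1):
  [∞, 47, -∞]
  [24, ∞, 98]
  [21, 31, ∞]
D(2):
  [∞, 47, 47]
  [24, ∞, 98]
  [24, 31, ∞]
D(3):
  [∞, 47, 47]
  [24, ∞, 98]
  [24, 31, ∞]
Answer: A* = [[∞, 47, 47], [24, ∞, 98], [24, 31, ∞]]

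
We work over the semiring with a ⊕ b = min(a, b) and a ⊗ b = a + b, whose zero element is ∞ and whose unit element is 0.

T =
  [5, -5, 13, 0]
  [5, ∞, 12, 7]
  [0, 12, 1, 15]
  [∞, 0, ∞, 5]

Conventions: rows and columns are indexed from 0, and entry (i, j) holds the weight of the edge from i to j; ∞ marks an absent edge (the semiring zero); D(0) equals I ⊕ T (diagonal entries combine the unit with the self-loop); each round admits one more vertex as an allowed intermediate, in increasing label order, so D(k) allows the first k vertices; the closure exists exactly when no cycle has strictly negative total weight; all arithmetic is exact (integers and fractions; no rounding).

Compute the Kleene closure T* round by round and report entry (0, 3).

D(0):
  [0, -5, 13, 0]
  [5, 0, 12, 7]
  [0, 12, 0, 15]
  [∞, 0, ∞, 0]
D(1):
  [0, -5, 13, 0]
  [5, 0, 12, 5]
  [0, -5, 0, 0]
  [∞, 0, ∞, 0]
D(2):
  [0, -5, 7, 0]
  [5, 0, 12, 5]
  [0, -5, 0, 0]
  [5, 0, 12, 0]
D(3):
  [0, -5, 7, 0]
  [5, 0, 12, 5]
  [0, -5, 0, 0]
  [5, 0, 12, 0]
D(4):
  [0, -5, 7, 0]
  [5, 0, 12, 5]
  [0, -5, 0, 0]
  [5, 0, 12, 0]
Answer: T*[0][3] = 0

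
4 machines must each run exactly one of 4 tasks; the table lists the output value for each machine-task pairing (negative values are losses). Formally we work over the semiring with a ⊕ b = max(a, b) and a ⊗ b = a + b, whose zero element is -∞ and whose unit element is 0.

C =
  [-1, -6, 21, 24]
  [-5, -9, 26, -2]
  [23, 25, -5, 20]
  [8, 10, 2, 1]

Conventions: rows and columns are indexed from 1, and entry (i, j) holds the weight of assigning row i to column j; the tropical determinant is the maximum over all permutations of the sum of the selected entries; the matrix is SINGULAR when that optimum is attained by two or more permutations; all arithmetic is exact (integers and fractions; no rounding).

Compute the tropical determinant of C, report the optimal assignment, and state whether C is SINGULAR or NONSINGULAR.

σ = (1, 2, 3, 4): (-1) + (-9) + (-5) + 1 = -14
σ = (1, 2, 4, 3): (-1) + (-9) + 20 + 2 = 12
σ = (1, 3, 2, 4): (-1) + 26 + 25 + 1 = 51
σ = (1, 3, 4, 2): (-1) + 26 + 20 + 10 = 55
σ = (1, 4, 2, 3): (-1) + (-2) + 25 + 2 = 24
σ = (1, 4, 3, 2): (-1) + (-2) + (-5) + 10 = 2
σ = (2, 1, 3, 4): (-6) + (-5) + (-5) + 1 = -15
σ = (2, 1, 4, 3): (-6) + (-5) + 20 + 2 = 11
σ = (2, 3, 1, 4): (-6) + 26 + 23 + 1 = 44
σ = (2, 3, 4, 1): (-6) + 26 + 20 + 8 = 48
σ = (2, 4, 1, 3): (-6) + (-2) + 23 + 2 = 17
σ = (2, 4, 3, 1): (-6) + (-2) + (-5) + 8 = -5
σ = (3, 1, 2, 4): 21 + (-5) + 25 + 1 = 42
σ = (3, 1, 4, 2): 21 + (-5) + 20 + 10 = 46
σ = (3, 2, 1, 4): 21 + (-9) + 23 + 1 = 36
σ = (3, 2, 4, 1): 21 + (-9) + 20 + 8 = 40
σ = (3, 4, 1, 2): 21 + (-2) + 23 + 10 = 52
σ = (3, 4, 2, 1): 21 + (-2) + 25 + 8 = 52
σ = (4, 1, 2, 3): 24 + (-5) + 25 + 2 = 46
σ = (4, 1, 3, 2): 24 + (-5) + (-5) + 10 = 24
σ = (4, 2, 1, 3): 24 + (-9) + 23 + 2 = 40
σ = (4, 2, 3, 1): 24 + (-9) + (-5) + 8 = 18
σ = (4, 3, 1, 2): 24 + 26 + 23 + 10 = 83
σ = (4, 3, 2, 1): 24 + 26 + 25 + 8 = 83
Optimal value attained by: σ = (4, 3, 1, 2).
Answer: det⊕(C) = 83; verdict: SINGULAR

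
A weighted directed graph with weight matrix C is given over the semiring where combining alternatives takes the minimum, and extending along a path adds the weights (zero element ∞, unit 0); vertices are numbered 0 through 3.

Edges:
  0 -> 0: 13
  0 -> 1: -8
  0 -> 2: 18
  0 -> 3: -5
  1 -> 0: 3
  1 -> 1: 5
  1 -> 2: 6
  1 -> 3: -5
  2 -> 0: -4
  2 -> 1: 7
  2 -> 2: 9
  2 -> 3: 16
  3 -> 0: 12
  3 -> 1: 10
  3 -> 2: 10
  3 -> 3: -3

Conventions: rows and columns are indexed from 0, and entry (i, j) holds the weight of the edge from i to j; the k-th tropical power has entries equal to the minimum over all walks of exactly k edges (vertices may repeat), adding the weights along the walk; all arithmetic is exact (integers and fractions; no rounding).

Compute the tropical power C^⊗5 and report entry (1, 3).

C^⊗2:
  [-5, -3, -2, -13]
  [2, -5, 5, -8]
  [5, -12, 13, -9]
  [6, 4, 7, -6]
C^⊗3:
  [-6, -13, -3, -16]
  [-2, -6, 1, -11]
  [-9, -7, -6, -17]
  [3, -2, 4, -9]
C^⊗4:
  [-10, -14, -7, -19]
  [-3, -10, -1, -14]
  [-10, -17, -7, -20]
  [0, -5, 1, -12]
C^⊗5:
  [-11, -18, -9, -22]
  [-7, -11, -4, -17]
  [-14, -18, -11, -23]
  [-3, -8, -2, -15]
Key observation: the optimum is the walk 1->3->3->3->3->3, with weight (-5) + (-3) + (-3) + (-3) + (-3) = -17.
Optimal value attained by: walk 1->3->3->3->3->3.
Answer: (C^⊗5)[1][3] = -17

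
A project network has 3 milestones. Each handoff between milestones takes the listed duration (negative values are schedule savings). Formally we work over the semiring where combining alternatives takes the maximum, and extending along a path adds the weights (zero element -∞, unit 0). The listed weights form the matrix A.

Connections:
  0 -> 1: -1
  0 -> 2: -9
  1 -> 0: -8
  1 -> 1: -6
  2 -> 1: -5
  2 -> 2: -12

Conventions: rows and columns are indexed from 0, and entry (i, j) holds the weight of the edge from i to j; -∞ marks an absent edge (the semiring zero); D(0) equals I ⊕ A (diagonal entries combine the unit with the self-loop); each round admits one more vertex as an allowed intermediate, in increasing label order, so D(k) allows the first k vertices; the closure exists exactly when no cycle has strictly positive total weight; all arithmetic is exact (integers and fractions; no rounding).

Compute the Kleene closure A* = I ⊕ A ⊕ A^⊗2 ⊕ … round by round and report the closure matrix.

D(0):
  [0, -1, -9]
  [-8, 0, -∞]
  [-∞, -5, 0]
D(1):
  [0, -1, -9]
  [-8, 0, -17]
  [-∞, -5, 0]
D(2):
  [0, -1, -9]
  [-8, 0, -17]
  [-13, -5, 0]
D(3):
  [0, -1, -9]
  [-8, 0, -17]
  [-13, -5, 0]
Answer: A* = [[0, -1, -9], [-8, 0, -17], [-13, -5, 0]]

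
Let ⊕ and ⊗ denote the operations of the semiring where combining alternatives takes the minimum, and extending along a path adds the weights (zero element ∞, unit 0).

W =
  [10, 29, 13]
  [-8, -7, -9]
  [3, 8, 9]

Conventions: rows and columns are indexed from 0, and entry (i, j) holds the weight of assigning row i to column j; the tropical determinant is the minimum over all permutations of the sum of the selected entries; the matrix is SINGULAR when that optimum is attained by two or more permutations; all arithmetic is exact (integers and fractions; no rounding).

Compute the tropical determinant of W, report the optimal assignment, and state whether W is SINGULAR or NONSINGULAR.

σ = (0, 1, 2): 10 + (-7) + 9 = 12
σ = (0, 2, 1): 10 + (-9) + 8 = 9
σ = (1, 0, 2): 29 + (-8) + 9 = 30
σ = (1, 2, 0): 29 + (-9) + 3 = 23
σ = (2, 0, 1): 13 + (-8) + 8 = 13
σ = (2, 1, 0): 13 + (-7) + 3 = 9
Optimal value attained by: σ = (0, 2, 1).
Answer: det⊕(W) = 9; verdict: SINGULAR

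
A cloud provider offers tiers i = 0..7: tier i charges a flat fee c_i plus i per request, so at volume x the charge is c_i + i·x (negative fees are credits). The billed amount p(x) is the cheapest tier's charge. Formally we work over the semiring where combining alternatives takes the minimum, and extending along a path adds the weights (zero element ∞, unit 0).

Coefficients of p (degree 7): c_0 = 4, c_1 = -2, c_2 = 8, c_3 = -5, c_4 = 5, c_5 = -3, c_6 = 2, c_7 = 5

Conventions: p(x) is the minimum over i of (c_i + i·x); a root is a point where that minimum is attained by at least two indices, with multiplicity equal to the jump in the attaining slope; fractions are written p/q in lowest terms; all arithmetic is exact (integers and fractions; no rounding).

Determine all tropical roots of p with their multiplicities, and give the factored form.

hull edge (i=0, c=4) to (i=1, c=-2): slope -6, span 1
hull edge (i=1, c=-2) to (i=3, c=-5): slope -3/2, span 2
hull edge (i=3, c=-5) to (i=5, c=-3): slope 1, span 2
hull edge (i=5, c=-3) to (i=7, c=5): slope 4, span 2
Factored form: p(x) = 5 ⊗ (x ⊕ (-4)) ⊗ (x ⊕ (-4)) ⊗ (x ⊕ (-1)) ⊗ (x ⊕ (-1)) ⊗ (x ⊕ 3/2) ⊗ (x ⊕ 3/2) ⊗ (x ⊕ 6)
Answer: roots = -4 (mult 2), -1 (mult 2), 3/2 (mult 2), 6 (mult 1)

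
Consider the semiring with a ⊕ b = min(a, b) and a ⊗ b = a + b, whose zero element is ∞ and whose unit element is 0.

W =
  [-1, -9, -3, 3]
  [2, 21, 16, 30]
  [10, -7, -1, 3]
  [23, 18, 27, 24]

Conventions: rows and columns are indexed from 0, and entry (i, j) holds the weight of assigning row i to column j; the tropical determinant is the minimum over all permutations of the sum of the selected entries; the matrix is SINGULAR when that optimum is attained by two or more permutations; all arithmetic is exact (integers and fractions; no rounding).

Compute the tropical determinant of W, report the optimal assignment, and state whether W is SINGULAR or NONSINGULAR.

σ = (0, 1, 2, 3): (-1) + 21 + (-1) + 24 = 43
σ = (0, 1, 3, 2): (-1) + 21 + 3 + 27 = 50
σ = (0, 2, 1, 3): (-1) + 16 + (-7) + 24 = 32
σ = (0, 2, 3, 1): (-1) + 16 + 3 + 18 = 36
σ = (0, 3, 1, 2): (-1) + 30 + (-7) + 27 = 49
σ = (0, 3, 2, 1): (-1) + 30 + (-1) + 18 = 46
σ = (1, 0, 2, 3): (-9) + 2 + (-1) + 24 = 16
σ = (1, 0, 3, 2): (-9) + 2 + 3 + 27 = 23
σ = (1, 2, 0, 3): (-9) + 16 + 10 + 24 = 41
σ = (1, 2, 3, 0): (-9) + 16 + 3 + 23 = 33
σ = (1, 3, 0, 2): (-9) + 30 + 10 + 27 = 58
σ = (1, 3, 2, 0): (-9) + 30 + (-1) + 23 = 43
σ = (2, 0, 1, 3): (-3) + 2 + (-7) + 24 = 16
σ = (2, 0, 3, 1): (-3) + 2 + 3 + 18 = 20
σ = (2, 1, 0, 3): (-3) + 21 + 10 + 24 = 52
σ = (2, 1, 3, 0): (-3) + 21 + 3 + 23 = 44
σ = (2, 3, 0, 1): (-3) + 30 + 10 + 18 = 55
σ = (2, 3, 1, 0): (-3) + 30 + (-7) + 23 = 43
σ = (3, 0, 1, 2): 3 + 2 + (-7) + 27 = 25
σ = (3, 0, 2, 1): 3 + 2 + (-1) + 18 = 22
σ = (3, 1, 0, 2): 3 + 21 + 10 + 27 = 61
σ = (3, 1, 2, 0): 3 + 21 + (-1) + 23 = 46
σ = (3, 2, 0, 1): 3 + 16 + 10 + 18 = 47
σ = (3, 2, 1, 0): 3 + 16 + (-7) + 23 = 35
Optimal value attained by: σ = (1, 0, 2, 3).
Answer: det⊕(W) = 16; verdict: SINGULAR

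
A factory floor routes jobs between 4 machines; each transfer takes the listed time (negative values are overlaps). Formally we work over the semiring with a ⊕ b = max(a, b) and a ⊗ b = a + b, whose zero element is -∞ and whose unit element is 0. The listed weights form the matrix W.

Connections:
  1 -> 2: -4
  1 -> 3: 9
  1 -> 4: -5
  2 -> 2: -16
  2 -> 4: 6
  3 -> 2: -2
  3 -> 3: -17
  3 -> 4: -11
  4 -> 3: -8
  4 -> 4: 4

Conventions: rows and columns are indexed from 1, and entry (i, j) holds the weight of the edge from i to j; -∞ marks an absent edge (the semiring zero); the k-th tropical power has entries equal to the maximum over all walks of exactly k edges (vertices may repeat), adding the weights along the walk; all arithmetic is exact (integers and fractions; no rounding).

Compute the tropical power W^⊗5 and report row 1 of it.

W^⊗2:
  [-∞, 7, -8, 2]
  [-∞, -32, -2, 10]
  [-∞, -18, -19, 4]
  [-∞, -10, -4, 8]
W^⊗3:
  [-∞, -9, -6, 13]
  [-∞, -4, 2, 14]
  [-∞, -21, -4, 8]
  [-∞, -6, 0, 12]
W^⊗4:
  [-∞, -8, 5, 17]
  [-∞, 0, 6, 18]
  [-∞, -6, 0, 12]
  [-∞, -2, 4, 16]
W^⊗5:
  [-∞, 3, 9, 21]
  [-∞, 4, 10, 22]
  [-∞, -2, 4, 16]
  [-∞, 2, 8, 20]
Answer: row 1 of W^⊗5 = [-∞, 3, 9, 21]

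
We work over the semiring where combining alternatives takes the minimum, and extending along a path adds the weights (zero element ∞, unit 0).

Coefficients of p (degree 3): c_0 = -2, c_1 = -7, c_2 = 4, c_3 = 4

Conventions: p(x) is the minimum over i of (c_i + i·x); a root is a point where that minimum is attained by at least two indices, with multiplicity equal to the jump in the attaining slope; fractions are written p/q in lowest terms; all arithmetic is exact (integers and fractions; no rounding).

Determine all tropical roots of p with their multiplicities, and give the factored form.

hull edge (i=0, c=-2) to (i=1, c=-7): slope -5, span 1
hull edge (i=1, c=-7) to (i=3, c=4): slope 11/2, span 2
Factored form: p(x) = 4 ⊗ (x ⊕ (-11/2)) ⊗ (x ⊕ (-11/2)) ⊗ (x ⊕ 5)
Answer: roots = -11/2 (mult 2), 5 (mult 1)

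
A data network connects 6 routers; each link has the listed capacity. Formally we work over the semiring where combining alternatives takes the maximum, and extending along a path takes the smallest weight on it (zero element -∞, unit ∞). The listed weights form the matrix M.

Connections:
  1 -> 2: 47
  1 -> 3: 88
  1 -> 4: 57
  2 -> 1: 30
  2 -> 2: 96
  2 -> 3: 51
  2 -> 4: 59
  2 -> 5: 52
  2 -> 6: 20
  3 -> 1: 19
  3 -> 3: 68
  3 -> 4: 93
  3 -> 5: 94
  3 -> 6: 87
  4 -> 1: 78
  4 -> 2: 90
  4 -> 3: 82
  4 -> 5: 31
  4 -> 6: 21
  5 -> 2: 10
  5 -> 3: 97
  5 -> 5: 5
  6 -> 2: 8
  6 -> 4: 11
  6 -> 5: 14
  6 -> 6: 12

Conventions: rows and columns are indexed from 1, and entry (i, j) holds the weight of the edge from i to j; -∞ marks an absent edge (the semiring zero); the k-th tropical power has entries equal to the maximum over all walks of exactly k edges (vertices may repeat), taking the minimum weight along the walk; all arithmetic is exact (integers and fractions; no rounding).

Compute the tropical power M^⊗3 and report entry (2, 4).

M^⊗2:
  [57, 57, 68, 88, 88, 87]
  [59, 96, 59, 59, 52, 51]
  [78, 90, 94, 68, 68, 68]
  [30, 90, 78, 82, 82, 82]
  [19, 10, 68, 93, 94, 87]
  [11, 11, 14, 11, 12, 12]
M^⊗3:
  [78, 88, 88, 68, 68, 68]
  [59, 96, 59, 59, 59, 59]
  [68, 90, 78, 93, 94, 87]
  [78, 90, 82, 78, 78, 78]
  [78, 90, 94, 68, 68, 68]
  [14, 11, 14, 14, 14, 14]
Key observation: the optimum is the walk 2->2->2->4, with weight 96 min 96 min 59 = 59.
Optimal value attained by: walk 2->2->2->4.
Answer: (M^⊗3)[2][4] = 59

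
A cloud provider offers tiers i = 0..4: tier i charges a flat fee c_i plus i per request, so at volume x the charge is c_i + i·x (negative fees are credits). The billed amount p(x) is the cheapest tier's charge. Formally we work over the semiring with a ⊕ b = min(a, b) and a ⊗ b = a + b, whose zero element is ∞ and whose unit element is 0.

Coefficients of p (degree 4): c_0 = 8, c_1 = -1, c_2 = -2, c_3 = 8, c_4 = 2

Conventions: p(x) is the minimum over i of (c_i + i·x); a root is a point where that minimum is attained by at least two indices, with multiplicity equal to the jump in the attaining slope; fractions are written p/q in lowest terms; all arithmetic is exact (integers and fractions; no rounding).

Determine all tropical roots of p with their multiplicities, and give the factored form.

hull edge (i=0, c=8) to (i=1, c=-1): slope -9, span 1
hull edge (i=1, c=-1) to (i=2, c=-2): slope -1, span 1
hull edge (i=2, c=-2) to (i=4, c=2): slope 2, span 2
Factored form: p(x) = 2 ⊗ (x ⊕ (-2)) ⊗ (x ⊕ (-2)) ⊗ (x ⊕ 1) ⊗ (x ⊕ 9)
Answer: roots = -2 (mult 2), 1 (mult 1), 9 (mult 1)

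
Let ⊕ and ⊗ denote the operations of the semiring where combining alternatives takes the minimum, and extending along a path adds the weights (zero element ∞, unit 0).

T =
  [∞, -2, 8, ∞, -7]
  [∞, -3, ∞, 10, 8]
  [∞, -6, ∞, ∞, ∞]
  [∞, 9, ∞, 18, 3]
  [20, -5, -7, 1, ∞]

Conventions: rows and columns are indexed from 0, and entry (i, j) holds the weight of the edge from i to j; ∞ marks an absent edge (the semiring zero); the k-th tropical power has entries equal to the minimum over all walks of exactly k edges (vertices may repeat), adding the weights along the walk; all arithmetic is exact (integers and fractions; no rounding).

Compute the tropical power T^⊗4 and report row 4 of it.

T^⊗2:
  [13, -12, -14, -6, 6]
  [28, -6, 1, 7, 5]
  [∞, -9, ∞, 4, 2]
  [23, -2, -4, 4, 17]
  [∞, -13, 28, 5, 3]
T^⊗3:
  [26, -20, -1, -2, -4]
  [25, -9, -2, 4, 2]
  [22, -12, -5, 1, -1]
  [37, -10, 10, 8, 6]
  [23, -16, -4, -3, -5]
T^⊗4:
  [16, -23, -11, -10, -12]
  [22, -12, -5, 1, -1]
  [19, -15, -8, -2, -4]
  [26, -13, -1, 0, -2]
  [15, -19, -12, -6, -8]
Answer: row 4 of T^⊗4 = [15, -19, -12, -6, -8]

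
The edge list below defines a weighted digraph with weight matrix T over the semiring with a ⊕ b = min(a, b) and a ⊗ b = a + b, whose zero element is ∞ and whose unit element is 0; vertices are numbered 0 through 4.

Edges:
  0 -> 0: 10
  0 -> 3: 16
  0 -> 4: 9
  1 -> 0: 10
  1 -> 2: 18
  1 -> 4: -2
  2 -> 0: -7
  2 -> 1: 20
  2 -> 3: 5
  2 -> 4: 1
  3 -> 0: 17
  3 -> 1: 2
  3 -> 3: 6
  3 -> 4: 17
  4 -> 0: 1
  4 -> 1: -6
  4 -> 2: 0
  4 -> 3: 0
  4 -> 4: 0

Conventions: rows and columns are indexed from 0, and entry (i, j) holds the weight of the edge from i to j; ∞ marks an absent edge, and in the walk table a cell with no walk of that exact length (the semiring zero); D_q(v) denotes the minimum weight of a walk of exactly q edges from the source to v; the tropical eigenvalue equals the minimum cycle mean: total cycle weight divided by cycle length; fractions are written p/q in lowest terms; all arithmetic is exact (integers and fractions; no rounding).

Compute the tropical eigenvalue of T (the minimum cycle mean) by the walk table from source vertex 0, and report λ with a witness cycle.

q=0: [0, ∞, ∞, ∞, ∞]
q=1: [10, ∞, ∞, 16, 9]
q=2: [10, 3, 9, 9, 9]
q=3: [2, 3, 9, 9, 1]
q=4: [2, -5, 1, 1, 1]
q=5: [-6, -5, 1, 1, -7]
Optimal cycle mean attained by: cycle 1->4->1, total (-2) + (-6), length 2.
Answer: λ = -4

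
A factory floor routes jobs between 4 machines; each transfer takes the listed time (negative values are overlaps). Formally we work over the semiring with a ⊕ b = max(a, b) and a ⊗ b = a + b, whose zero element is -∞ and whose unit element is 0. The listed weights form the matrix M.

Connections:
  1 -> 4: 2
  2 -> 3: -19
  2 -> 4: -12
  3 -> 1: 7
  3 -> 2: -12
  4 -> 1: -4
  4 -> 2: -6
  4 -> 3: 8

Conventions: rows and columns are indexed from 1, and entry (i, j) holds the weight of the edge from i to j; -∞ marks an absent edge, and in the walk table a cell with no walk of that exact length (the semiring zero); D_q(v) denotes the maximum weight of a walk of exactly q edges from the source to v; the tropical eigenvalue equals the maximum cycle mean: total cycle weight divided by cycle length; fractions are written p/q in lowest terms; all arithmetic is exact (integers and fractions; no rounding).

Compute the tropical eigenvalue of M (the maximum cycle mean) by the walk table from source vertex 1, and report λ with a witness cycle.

q=0: [0, -∞, -∞, -∞]
q=1: [-∞, -∞, -∞, 2]
q=2: [-2, -4, 10, -∞]
q=3: [17, -2, -23, 0]
q=4: [-4, -6, 8, 19]
Optimal cycle mean attained by: cycle 1->4->3->1, total 2 + 8 + 7, length 3.
Answer: λ = 17/3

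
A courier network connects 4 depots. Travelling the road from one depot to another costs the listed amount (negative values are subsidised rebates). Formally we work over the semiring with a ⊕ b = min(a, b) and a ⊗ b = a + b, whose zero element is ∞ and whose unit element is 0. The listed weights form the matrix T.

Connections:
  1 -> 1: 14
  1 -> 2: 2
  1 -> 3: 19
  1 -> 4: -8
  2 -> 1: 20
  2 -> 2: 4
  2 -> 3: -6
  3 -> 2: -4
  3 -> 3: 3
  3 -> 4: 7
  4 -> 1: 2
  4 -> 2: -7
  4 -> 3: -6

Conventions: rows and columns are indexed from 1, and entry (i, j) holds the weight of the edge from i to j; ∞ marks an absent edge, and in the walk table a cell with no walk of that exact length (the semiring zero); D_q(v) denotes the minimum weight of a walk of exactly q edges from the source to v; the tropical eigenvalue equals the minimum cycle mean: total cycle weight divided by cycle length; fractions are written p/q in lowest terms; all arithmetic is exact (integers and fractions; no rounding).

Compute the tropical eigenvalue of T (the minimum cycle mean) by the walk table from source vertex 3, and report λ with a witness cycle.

q=0: [∞, ∞, 0, ∞]
q=1: [∞, -4, 3, 7]
q=2: [9, -1, -10, 10]
q=3: [12, -14, -7, -3]
q=4: [-1, -11, -20, 0]
Optimal cycle mean attained by: cycle 2->3->2, total (-6) + (-4), length 2.
Answer: λ = -5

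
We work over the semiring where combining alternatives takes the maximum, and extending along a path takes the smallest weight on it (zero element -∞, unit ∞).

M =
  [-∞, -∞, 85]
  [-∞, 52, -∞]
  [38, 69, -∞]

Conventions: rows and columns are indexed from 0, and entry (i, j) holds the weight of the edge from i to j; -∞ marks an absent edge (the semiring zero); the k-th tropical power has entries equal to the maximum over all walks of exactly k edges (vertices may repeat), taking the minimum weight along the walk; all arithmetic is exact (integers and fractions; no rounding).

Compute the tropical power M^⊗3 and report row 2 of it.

M^⊗2:
  [38, 69, -∞]
  [-∞, 52, -∞]
  [-∞, 52, 38]
M^⊗3:
  [-∞, 52, 38]
  [-∞, 52, -∞]
  [38, 52, -∞]
Answer: row 2 of M^⊗3 = [38, 52, -∞]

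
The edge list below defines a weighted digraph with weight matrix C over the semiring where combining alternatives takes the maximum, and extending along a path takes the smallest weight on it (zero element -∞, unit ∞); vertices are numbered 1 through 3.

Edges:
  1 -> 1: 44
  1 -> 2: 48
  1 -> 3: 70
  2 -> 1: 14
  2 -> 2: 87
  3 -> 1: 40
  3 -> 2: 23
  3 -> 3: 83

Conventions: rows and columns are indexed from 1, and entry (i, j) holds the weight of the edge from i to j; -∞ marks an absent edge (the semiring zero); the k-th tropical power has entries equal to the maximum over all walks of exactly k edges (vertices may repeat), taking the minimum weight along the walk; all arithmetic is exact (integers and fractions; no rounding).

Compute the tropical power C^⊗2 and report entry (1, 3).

C^⊗2:
  [44, 48, 70]
  [14, 87, 14]
  [40, 40, 83]
Key observation: the optimum is the walk 1->3->3, with weight 70 min 83 = 70.
Optimal value attained by: walk 1->3->3.
Answer: (C^⊗2)[1][3] = 70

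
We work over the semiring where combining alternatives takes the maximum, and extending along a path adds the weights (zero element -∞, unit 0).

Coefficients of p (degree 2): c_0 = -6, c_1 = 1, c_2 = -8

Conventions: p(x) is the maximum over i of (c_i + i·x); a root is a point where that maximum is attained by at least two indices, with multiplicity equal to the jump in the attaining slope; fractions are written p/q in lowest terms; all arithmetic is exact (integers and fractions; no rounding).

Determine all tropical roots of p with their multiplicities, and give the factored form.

hull edge (i=0, c=-6) to (i=1, c=1): slope 7, span 1
hull edge (i=1, c=1) to (i=2, c=-8): slope -9, span 1
Factored form: p(x) = -8 ⊗ (x ⊕ (-7)) ⊗ (x ⊕ 9)
Answer: roots = -7 (mult 1), 9 (mult 1)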